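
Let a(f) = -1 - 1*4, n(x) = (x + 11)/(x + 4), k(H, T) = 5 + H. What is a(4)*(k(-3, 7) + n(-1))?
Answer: -80/3 ≈ -26.667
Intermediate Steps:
n(x) = (11 + x)/(4 + x)
a(f) = -5 (a(f) = -1 - 4 = -5)
a(4)*(k(-3, 7) + n(-1)) = -5*((5 - 3) + (11 - 1)/(4 - 1)) = -5*(2 + 10/3) = -5*16/3 = -80/3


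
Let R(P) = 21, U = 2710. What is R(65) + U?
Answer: 2731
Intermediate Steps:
R(65) + U = 21 + 2710 = 2731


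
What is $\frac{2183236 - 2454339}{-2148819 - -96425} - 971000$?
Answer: $- \frac{1992874302897}{2052394} \approx -9.71 \cdot 10^{5}$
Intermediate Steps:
$\frac{2183236 - 2454339}{-2148819 - -96425} - 971000 = - \frac{271103}{-2148819 + \left(-48001 + 144426\right)} - 971000 = - \frac{271103}{-2148819 + 96425} - 971000 = - \frac{271103}{-2052394} - 971000 = \left(-271103\right) \left(- \frac{1}{2052394}\right) - 971000 = \frac{271103}{2052394} - 971000 = - \frac{1992874302897}{2052394}$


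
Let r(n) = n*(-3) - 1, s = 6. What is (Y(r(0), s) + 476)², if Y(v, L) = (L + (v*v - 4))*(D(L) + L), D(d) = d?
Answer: 262144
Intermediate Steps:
r(n) = -1 - 3*n (r(n) = -3*n - 1 = -1 - 3*n)
Y(v, L) = 2*L*(-4 + L + v²) (Y(v, L) = (L + (v*v - 4))*(L + L) = (L + (v² - 4))*(2*L) = (L + (-4 + v²))*(2*L) = (-4 + L + v²)*(2*L) = 2*L*(-4 + L + v²))
(Y(r(0), s) + 476)² = (2*6*(-4 + 6 + (-1 - 3*0)²) + 476)² = (2*6*(-4 + 6 + (-1 + 0)²) + 476)² = (2*6*(-4 + 6 + (-1)²) + 476)² = (2*6*(-4 + 6 + 1) + 476)² = (2*6*3 + 476)² = (36 + 476)² = 512² = 262144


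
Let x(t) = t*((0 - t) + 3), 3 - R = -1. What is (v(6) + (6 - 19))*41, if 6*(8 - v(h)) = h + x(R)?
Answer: -656/3 ≈ -218.67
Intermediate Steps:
R = 4 (R = 3 - 1*(-1) = 3 + 1 = 4)
x(t) = t*(3 - t) (x(t) = t*(-t + 3) = t*(3 - t))
v(h) = 26/3 - h/6 (v(h) = 8 - (h + 4*(3 - 1*4))/6 = 8 - (h + 4*(3 - 4))/6 = 8 - (h + 4*(-1))/6 = 8 - (h - 4)/6 = 8 - (-4 + h)/6 = 8 + (⅔ - h/6) = 26/3 - h/6)
(v(6) + (6 - 19))*41 = ((26/3 - ⅙*6) + (6 - 19))*41 = ((26/3 - 1) - 13)*41 = (23/3 - 13)*41 = -16/3*41 = -656/3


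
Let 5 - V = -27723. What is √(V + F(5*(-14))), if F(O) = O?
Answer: √27658 ≈ 166.31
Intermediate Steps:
V = 27728 (V = 5 - 1*(-27723) = 5 + 27723 = 27728)
√(V + F(5*(-14))) = √(27728 + 5*(-14)) = √(27728 - 70) = √27658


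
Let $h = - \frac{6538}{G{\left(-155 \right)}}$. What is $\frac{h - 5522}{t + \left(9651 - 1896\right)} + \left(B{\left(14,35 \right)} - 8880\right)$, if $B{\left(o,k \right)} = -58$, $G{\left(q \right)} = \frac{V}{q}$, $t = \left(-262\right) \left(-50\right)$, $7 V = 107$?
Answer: $- \frac{19938510054}{2231485} \approx -8935.1$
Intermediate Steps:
$V = \frac{107}{7}$ ($V = \frac{1}{7} \cdot 107 = \frac{107}{7} \approx 15.286$)
$t = 13100$
$G{\left(q \right)} = \frac{107}{7 q}$
$h = \frac{7093730}{107}$ ($h = - \frac{6538}{\frac{107}{7} \frac{1}{-155}} = - \frac{6538}{\frac{107}{7} \left(- \frac{1}{155}\right)} = - \frac{6538}{- \frac{107}{1085}} = \left(-6538\right) \left(- \frac{1085}{107}\right) = \frac{7093730}{107} \approx 66297.0$)
$\frac{h - 5522}{t + \left(9651 - 1896\right)} + \left(B{\left(14,35 \right)} - 8880\right) = \frac{\frac{7093730}{107} - 5522}{13100 + \left(9651 - 1896\right)} - 8938 = \frac{6502876}{107 \left(13100 + 7755\right)} - 8938 = \frac{6502876}{107 \cdot 20855} - 8938 = \frac{6502876}{107} \cdot \frac{1}{20855} - 8938 = \frac{6502876}{2231485} - 8938 = - \frac{19938510054}{2231485}$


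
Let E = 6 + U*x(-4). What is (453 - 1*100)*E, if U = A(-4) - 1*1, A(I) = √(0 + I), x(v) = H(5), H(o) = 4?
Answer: 706 + 2824*I ≈ 706.0 + 2824.0*I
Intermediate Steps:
x(v) = 4
A(I) = √I
U = -1 + 2*I (U = √(-4) - 1*1 = 2*I - 1 = -1 + 2*I ≈ -1.0 + 2.0*I)
E = 2 + 8*I (E = 6 + (-1 + 2*I)*4 = 6 + (-4 + 8*I) = 2 + 8*I ≈ 2.0 + 8.0*I)
(453 - 1*100)*E = (453 - 1*100)*(2 + 8*I) = (453 - 100)*(2 + 8*I) = 353*(2 + 8*I) = 706 + 2824*I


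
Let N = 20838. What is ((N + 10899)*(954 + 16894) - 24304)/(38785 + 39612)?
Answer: 566417672/78397 ≈ 7225.0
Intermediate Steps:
((N + 10899)*(954 + 16894) - 24304)/(38785 + 39612) = ((20838 + 10899)*(954 + 16894) - 24304)/(38785 + 39612) = (31737*17848 - 24304)/78397 = (566441976 - 24304)*(1/78397) = 566417672*(1/78397) = 566417672/78397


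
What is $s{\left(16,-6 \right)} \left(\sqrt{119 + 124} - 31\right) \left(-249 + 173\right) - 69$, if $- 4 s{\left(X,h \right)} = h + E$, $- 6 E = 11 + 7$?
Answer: $5232 - 1539 \sqrt{3} \approx 2566.4$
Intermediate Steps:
$E = -3$ ($E = - \frac{11 + 7}{6} = \left(- \frac{1}{6}\right) 18 = -3$)
$s{\left(X,h \right)} = \frac{3}{4} - \frac{h}{4}$ ($s{\left(X,h \right)} = - \frac{h - 3}{4} = - \frac{-3 + h}{4} = \frac{3}{4} - \frac{h}{4}$)
$s{\left(16,-6 \right)} \left(\sqrt{119 + 124} - 31\right) \left(-249 + 173\right) - 69 = \left(\frac{3}{4} - - \frac{3}{2}\right) \left(\sqrt{119 + 124} - 31\right) \left(-249 + 173\right) - 69 = \left(\frac{3}{4} + \frac{3}{2}\right) \left(\sqrt{243} - 31\right) \left(-76\right) - 69 = \frac{9 \left(9 \sqrt{3} - 31\right) \left(-76\right)}{4} - 69 = \frac{9 \left(-31 + 9 \sqrt{3}\right) \left(-76\right)}{4} - 69 = \frac{9 \left(2356 - 684 \sqrt{3}\right)}{4} - 69 = \left(5301 - 1539 \sqrt{3}\right) - 69 = 5232 - 1539 \sqrt{3}$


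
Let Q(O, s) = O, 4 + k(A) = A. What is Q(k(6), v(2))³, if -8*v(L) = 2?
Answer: 8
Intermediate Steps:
k(A) = -4 + A
v(L) = -¼ (v(L) = -⅛*2 = -¼)
Q(k(6), v(2))³ = (-4 + 6)³ = 2³ = 8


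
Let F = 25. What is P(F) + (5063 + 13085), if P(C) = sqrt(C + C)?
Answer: 18148 + 5*sqrt(2) ≈ 18155.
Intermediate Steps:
P(C) = sqrt(2)*sqrt(C) (P(C) = sqrt(2*C) = sqrt(2)*sqrt(C))
P(F) + (5063 + 13085) = sqrt(2)*sqrt(25) + (5063 + 13085) = sqrt(2)*5 + 18148 = 5*sqrt(2) + 18148 = 18148 + 5*sqrt(2)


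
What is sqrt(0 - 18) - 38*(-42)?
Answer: 1596 + 3*I*sqrt(2) ≈ 1596.0 + 4.2426*I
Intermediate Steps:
sqrt(0 - 18) - 38*(-42) = sqrt(-18) + 1596 = 3*I*sqrt(2) + 1596 = 1596 + 3*I*sqrt(2)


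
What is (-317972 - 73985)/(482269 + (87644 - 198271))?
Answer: -391957/371642 ≈ -1.0547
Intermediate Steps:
(-317972 - 73985)/(482269 + (87644 - 198271)) = -391957/(482269 - 110627) = -391957/371642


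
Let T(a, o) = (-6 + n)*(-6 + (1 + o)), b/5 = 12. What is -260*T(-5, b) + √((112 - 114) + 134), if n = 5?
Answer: 14300 + 2*√33 ≈ 14311.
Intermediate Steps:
b = 60 (b = 5*12 = 60)
T(a, o) = 5 - o (T(a, o) = (-6 + 5)*(-6 + (1 + o)) = -(-5 + o) = 5 - o)
-260*T(-5, b) + √((112 - 114) + 134) = -260*(5 - 1*60) + √((112 - 114) + 134) = -260*(5 - 60) + √(-2 + 134) = -260*(-55) + √132 = 14300 + 2*√33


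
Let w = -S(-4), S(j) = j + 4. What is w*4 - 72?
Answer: -72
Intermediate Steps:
S(j) = 4 + j
w = 0 (w = -(4 - 4) = -1*0 = 0)
w*4 - 72 = 0*4 - 72 = 0 - 72 = -72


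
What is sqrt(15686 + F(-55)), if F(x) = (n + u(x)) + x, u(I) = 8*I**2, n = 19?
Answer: 5*sqrt(1594) ≈ 199.62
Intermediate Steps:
F(x) = 19 + x + 8*x**2 (F(x) = (19 + 8*x**2) + x = 19 + x + 8*x**2)
sqrt(15686 + F(-55)) = sqrt(15686 + (19 - 55 + 8*(-55)**2)) = sqrt(15686 + (19 - 55 + 8*3025)) = sqrt(15686 + (19 - 55 + 24200)) = sqrt(15686 + 24164) = sqrt(39850) = 5*sqrt(1594)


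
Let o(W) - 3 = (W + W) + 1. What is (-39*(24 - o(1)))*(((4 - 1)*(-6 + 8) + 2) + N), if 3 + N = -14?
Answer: 6318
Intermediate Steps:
o(W) = 4 + 2*W (o(W) = 3 + ((W + W) + 1) = 3 + (2*W + 1) = 3 + (1 + 2*W) = 4 + 2*W)
N = -17 (N = -3 - 14 = -17)
(-39*(24 - o(1)))*(((4 - 1)*(-6 + 8) + 2) + N) = (-39*(24 - (4 + 2*1)))*(((4 - 1)*(-6 + 8) + 2) - 17) = (-39*(24 - (4 + 2)))*((3*2 + 2) - 17) = (-39*(24 - 1*6))*((6 + 2) - 17) = (-39*(24 - 6))*(8 - 17) = -39*18*(-9) = -702*(-9) = 6318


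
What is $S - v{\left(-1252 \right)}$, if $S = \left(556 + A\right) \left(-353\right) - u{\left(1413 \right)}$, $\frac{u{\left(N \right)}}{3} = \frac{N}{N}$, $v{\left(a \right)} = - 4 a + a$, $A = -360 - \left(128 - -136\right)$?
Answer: $20245$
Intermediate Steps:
$A = -624$ ($A = -360 - \left(128 + 136\right) = -360 - 264 = -624$)
$v{\left(a \right)} = - 3 a$
$u{\left(N \right)} = 3$ ($u{\left(N \right)} = 3 \frac{N}{N} = 3 \cdot 1 = 3$)
$S = 24001$ ($S = \left(556 - 624\right) \left(-353\right) - 3 = \left(-68\right) \left(-353\right) - 3 = 24004 - 3 = 24001$)
$S - v{\left(-1252 \right)} = 24001 - \left(-3\right) \left(-1252\right) = 24001 - 3756 = 20245$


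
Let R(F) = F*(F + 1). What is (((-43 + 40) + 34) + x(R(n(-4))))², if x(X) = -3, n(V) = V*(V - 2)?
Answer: 784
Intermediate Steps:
n(V) = V*(-2 + V)
R(F) = F*(1 + F)
(((-43 + 40) + 34) + x(R(n(-4))))² = (((-43 + 40) + 34) - 3)² = ((-3 + 34) - 3)² = (31 - 3)² = 28² = 784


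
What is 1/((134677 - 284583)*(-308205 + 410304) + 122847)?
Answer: -1/15305129847 ≈ -6.5338e-11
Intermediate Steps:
1/((134677 - 284583)*(-308205 + 410304) + 122847) = 1/(-149906*102099 + 122847) = 1/(-15305252694 + 122847) = 1/(-15305129847) = -1/15305129847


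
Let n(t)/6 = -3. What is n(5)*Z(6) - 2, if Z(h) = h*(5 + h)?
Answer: -1190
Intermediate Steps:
n(t) = -18 (n(t) = 6*(-3) = -18)
n(5)*Z(6) - 2 = -108*(5 + 6) - 2 = -108*11 - 2 = -18*66 - 2 = -1188 - 2 = -1190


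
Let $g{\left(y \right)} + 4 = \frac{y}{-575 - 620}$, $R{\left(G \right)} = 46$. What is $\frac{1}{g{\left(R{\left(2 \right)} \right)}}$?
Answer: $- \frac{1195}{4826} \approx -0.24762$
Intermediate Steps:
$g{\left(y \right)} = -4 - \frac{y}{1195}$ ($g{\left(y \right)} = -4 + \frac{y}{-575 - 620} = -4 + \frac{y}{-1195} = -4 + y \left(- \frac{1}{1195}\right) = -4 - \frac{y}{1195}$)
$\frac{1}{g{\left(R{\left(2 \right)} \right)}} = \frac{1}{-4 - \frac{46}{1195}} = \frac{1}{- \frac{4826}{1195}} = - \frac{1195}{4826}$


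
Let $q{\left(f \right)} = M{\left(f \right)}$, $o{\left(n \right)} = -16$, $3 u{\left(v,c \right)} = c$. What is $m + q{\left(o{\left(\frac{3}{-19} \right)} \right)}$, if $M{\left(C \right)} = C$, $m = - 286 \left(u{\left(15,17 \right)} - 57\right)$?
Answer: $\frac{43996}{3} \approx 14665.0$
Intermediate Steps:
$u{\left(v,c \right)} = \frac{c}{3}$
$m = \frac{44044}{3}$ ($m = - 286 \left(\frac{1}{3} \cdot 17 - 57\right) = - 286 \left(\frac{17}{3} - 57\right) = \left(-286\right) \left(- \frac{154}{3}\right) = \frac{44044}{3} \approx 14681.0$)
$q{\left(f \right)} = f$
$m + q{\left(o{\left(\frac{3}{-19} \right)} \right)} = \frac{44044}{3} - 16 = \frac{43996}{3}$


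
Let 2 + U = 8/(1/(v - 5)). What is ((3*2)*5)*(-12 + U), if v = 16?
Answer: 2220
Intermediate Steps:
U = 86 (U = -2 + 8/(1/(16 - 5)) = -2 + 8/(1/11) = -2 + 8*11 = -2 + 88 = 86)
((3*2)*5)*(-12 + U) = ((3*2)*5)*(-12 + 86) = (6*5)*74 = 30*74 = 2220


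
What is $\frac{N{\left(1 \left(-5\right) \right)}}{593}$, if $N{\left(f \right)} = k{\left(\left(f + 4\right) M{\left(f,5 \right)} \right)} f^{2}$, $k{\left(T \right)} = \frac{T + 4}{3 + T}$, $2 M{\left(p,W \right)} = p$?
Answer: $\frac{325}{6523} \approx 0.049824$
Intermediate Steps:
$M{\left(p,W \right)} = \frac{p}{2}$
$k{\left(T \right)} = \frac{4 + T}{3 + T}$
$N{\left(f \right)} = \frac{f^{2} \left(4 + \frac{f \left(4 + f\right)}{2}\right)}{3 + \frac{f \left(4 + f\right)}{2}}$ ($N{\left(f \right)} = \frac{4 + \left(f + 4\right) \frac{f}{2}}{3 + \left(f + 4\right) \frac{f}{2}} f^{2} = \frac{4 + \left(4 + f\right) \frac{f}{2}}{3 + \left(4 + f\right) \frac{f}{2}} f^{2} = \frac{4 + \frac{f \left(4 + f\right)}{2}}{3 + \frac{f \left(4 + f\right)}{2}} f^{2} = \frac{f^{2} \left(4 + \frac{f \left(4 + f\right)}{2}\right)}{3 + \frac{f \left(4 + f\right)}{2}}$)
$\frac{N{\left(1 \left(-5\right) \right)}}{593} = \frac{\left(1 \left(-5\right)\right)^{2} \frac{1}{6 + 1 \left(-5\right) \left(4 + 1 \left(-5\right)\right)} \left(8 + 1 \left(-5\right) \left(4 + 1 \left(-5\right)\right)\right)}{593} = \frac{\left(-5\right)^{2} \left(8 - 5 \left(4 - 5\right)\right)}{6 - 5 \left(4 - 5\right)} \frac{1}{593} = \frac{25 \left(8 - -5\right)}{6 - -5} \cdot \frac{1}{593} = \frac{25 \left(8 + 5\right)}{6 + 5} \cdot \frac{1}{593} = 25 \cdot \frac{1}{11} \cdot 13 \cdot \frac{1}{593} = \frac{325}{11} \cdot \frac{1}{593} = \frac{325}{6523}$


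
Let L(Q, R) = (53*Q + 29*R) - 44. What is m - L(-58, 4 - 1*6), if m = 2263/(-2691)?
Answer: 8544353/2691 ≈ 3175.2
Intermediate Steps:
m = -2263/2691 (m = 2263*(-1/2691) = -2263/2691 ≈ -0.84095)
L(Q, R) = -44 + 29*R + 53*Q (L(Q, R) = (29*R + 53*Q) - 44 = -44 + 29*R + 53*Q)
m - L(-58, 4 - 1*6) = -2263/2691 - (-44 + 29*(4 - 1*6) + 53*(-58)) = -2263/2691 - (-44 + 29*(4 - 6) - 3074) = -2263/2691 - (-44 + 29*(-2) - 3074) = -2263/2691 - (-44 - 58 - 3074) = -2263/2691 - 1*(-3176) = -2263/2691 + 3176 = 8544353/2691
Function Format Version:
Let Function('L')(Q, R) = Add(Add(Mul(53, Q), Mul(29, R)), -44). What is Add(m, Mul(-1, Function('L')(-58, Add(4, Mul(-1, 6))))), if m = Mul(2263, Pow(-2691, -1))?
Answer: Rational(8544353, 2691) ≈ 3175.2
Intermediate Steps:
m = Rational(-2263, 2691) (m = Mul(2263, Rational(-1, 2691)) = Rational(-2263, 2691) ≈ -0.84095)
Function('L')(Q, R) = Add(-44, Mul(29, R), Mul(53, Q)) (Function('L')(Q, R) = Add(Add(Mul(29, R), Mul(53, Q)), -44) = Add(-44, Mul(29, R), Mul(53, Q)))
Add(m, Mul(-1, Function('L')(-58, Add(4, Mul(-1, 6))))) = Add(Rational(-2263, 2691), Mul(-1, Add(-44, Mul(29, Add(4, Mul(-1, 6))), Mul(53, -58)))) = Add(Rational(-2263, 2691), Mul(-1, Add(-44, Mul(29, Add(4, -6)), -3074))) = Add(Rational(-2263, 2691), Mul(-1, Add(-44, Mul(29, -2), -3074))) = Add(Rational(-2263, 2691), Mul(-1, Add(-44, -58, -3074))) = Add(Rational(-2263, 2691), Mul(-1, -3176)) = Add(Rational(-2263, 2691), 3176) = Rational(8544353, 2691)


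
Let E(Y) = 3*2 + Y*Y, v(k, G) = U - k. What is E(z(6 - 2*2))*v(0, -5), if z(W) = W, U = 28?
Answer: 280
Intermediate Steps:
v(k, G) = 28 - k
E(Y) = 6 + Y²
E(z(6 - 2*2))*v(0, -5) = (6 + (6 - 2*2)²)*(28 - 1*0) = (6 + (6 - 4)²)*(28 + 0) = (6 + 2²)*28 = (6 + 4)*28 = 10*28 = 280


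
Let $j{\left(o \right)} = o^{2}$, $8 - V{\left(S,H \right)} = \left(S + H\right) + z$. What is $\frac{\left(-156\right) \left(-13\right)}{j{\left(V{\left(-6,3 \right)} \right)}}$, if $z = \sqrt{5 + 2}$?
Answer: $\frac{2028}{\left(11 - \sqrt{7}\right)^{2}} \approx 29.057$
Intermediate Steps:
$z = \sqrt{7} \approx 2.6458$
$V{\left(S,H \right)} = 8 - H - S - \sqrt{7}$ ($V{\left(S,H \right)} = 8 - \left(\left(S + H\right) + \sqrt{7}\right) = 8 - \left(\left(H + S\right) + \sqrt{7}\right) = 8 - \left(H + S + \sqrt{7}\right) = 8 - H - S - \sqrt{7}$)
$\frac{\left(-156\right) \left(-13\right)}{j{\left(V{\left(-6,3 \right)} \right)}} = \frac{\left(-156\right) \left(-13\right)}{\left(8 - 3 - -6 - \sqrt{7}\right)^{2}} = \frac{2028}{\left(8 - 3 + 6 - \sqrt{7}\right)^{2}} = \frac{2028}{\left(11 - \sqrt{7}\right)^{2}}$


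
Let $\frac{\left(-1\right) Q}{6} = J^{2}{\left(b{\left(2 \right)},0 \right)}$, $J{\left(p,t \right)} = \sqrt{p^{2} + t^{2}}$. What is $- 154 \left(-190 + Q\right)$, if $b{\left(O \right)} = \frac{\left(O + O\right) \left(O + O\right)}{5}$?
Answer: $\frac{968044}{25} \approx 38722.0$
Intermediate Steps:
$b{\left(O \right)} = \frac{4 O^{2}}{5}$ ($b{\left(O \right)} = 2 O 2 O \frac{1}{5} = 4 O^{2} \cdot \frac{1}{5} = \frac{4 O^{2}}{5}$)
$Q = - \frac{1536}{25}$ ($Q = - 6 \left(\sqrt{\left(\frac{4 \cdot 2^{2}}{5}\right)^{2} + 0^{2}}\right)^{2} = - 6 \left(\sqrt{\left(\frac{4}{5} \cdot 4\right)^{2} + 0}\right)^{2} = - 6 \left(\sqrt{\left(\frac{16}{5}\right)^{2} + 0}\right)^{2} = - 6 \left(\sqrt{\frac{256}{25} + 0}\right)^{2} = - 6 \left(\sqrt{\frac{256}{25}}\right)^{2} = - 6 \left(\frac{16}{5}\right)^{2} = \left(-6\right) \frac{256}{25} = - \frac{1536}{25} \approx -61.44$)
$- 154 \left(-190 + Q\right) = - 154 \left(-190 - \frac{1536}{25}\right) = \left(-154\right) \left(- \frac{6286}{25}\right) = \frac{968044}{25}$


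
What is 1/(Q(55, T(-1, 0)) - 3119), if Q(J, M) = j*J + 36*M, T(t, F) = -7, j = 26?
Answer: -1/1941 ≈ -0.00051520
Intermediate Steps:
Q(J, M) = 26*J + 36*M
1/(Q(55, T(-1, 0)) - 3119) = 1/((26*55 + 36*(-7)) - 3119) = 1/((1430 - 252) - 3119) = 1/(1178 - 3119) = 1/(-1941) = -1/1941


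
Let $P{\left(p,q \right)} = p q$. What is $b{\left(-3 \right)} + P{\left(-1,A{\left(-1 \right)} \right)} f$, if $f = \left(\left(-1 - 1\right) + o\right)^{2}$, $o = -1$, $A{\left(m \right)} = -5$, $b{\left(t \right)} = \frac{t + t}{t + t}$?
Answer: $46$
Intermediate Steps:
$b{\left(t \right)} = 1$ ($b{\left(t \right)} = \frac{2 t}{2 t} = 2 t \frac{1}{2 t} = 1$)
$f = 9$ ($f = \left(\left(-1 - 1\right) - 1\right)^{2} = \left(-2 - 1\right)^{2} = \left(-3\right)^{2} = 9$)
$b{\left(-3 \right)} + P{\left(-1,A{\left(-1 \right)} \right)} f = 1 + \left(-1\right) \left(-5\right) 9 = 1 + 5 \cdot 9 = 1 + 45 = 46$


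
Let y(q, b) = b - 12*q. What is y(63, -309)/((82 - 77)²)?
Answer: -213/5 ≈ -42.600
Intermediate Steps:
y(q, b) = b - 12*q
y(63, -309)/((82 - 77)²) = (-309 - 12*63)/((82 - 77)²) = (-309 - 756)/(5²) = -1065/25 = -1065*1/25 = -213/5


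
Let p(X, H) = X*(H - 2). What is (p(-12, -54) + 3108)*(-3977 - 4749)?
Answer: -32984280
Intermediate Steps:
p(X, H) = X*(-2 + H)
(p(-12, -54) + 3108)*(-3977 - 4749) = (-12*(-2 - 54) + 3108)*(-3977 - 4749) = (-12*(-56) + 3108)*(-8726) = (672 + 3108)*(-8726) = 3780*(-8726) = -32984280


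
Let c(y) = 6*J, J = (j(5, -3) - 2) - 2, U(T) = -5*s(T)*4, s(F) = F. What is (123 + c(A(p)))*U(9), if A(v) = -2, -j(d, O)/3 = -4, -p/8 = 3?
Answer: -30780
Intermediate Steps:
p = -24 (p = -8*3 = -24)
j(d, O) = 12 (j(d, O) = -3*(-4) = 12)
U(T) = -20*T (U(T) = -5*T*4 = -20*T)
J = 8 (J = (12 - 2) - 2 = 10 - 2 = 8)
c(y) = 48 (c(y) = 6*8 = 48)
(123 + c(A(p)))*U(9) = (123 + 48)*(-20*9) = 171*(-180) = -30780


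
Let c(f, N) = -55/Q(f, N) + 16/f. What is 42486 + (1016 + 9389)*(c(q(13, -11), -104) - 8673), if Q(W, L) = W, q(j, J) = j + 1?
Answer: -1263206901/14 ≈ -9.0229e+7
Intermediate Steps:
q(j, J) = 1 + j
c(f, N) = -39/f (c(f, N) = -55/f + 16/f = -39/f)
42486 + (1016 + 9389)*(c(q(13, -11), -104) - 8673) = 42486 + (1016 + 9389)*(-39/(1 + 13) - 8673) = 42486 + 10405*(-39/14 - 8673) = 42486 + 10405*(-121461/14) = 42486 - 1263801705/14 = -1263206901/14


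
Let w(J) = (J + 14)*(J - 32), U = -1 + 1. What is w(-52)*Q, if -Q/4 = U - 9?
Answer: 114912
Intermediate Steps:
U = 0
w(J) = (-32 + J)*(14 + J) (w(J) = (14 + J)*(-32 + J) = (-32 + J)*(14 + J))
Q = 36 (Q = -4*(0 - 9) = -4*(-9) = 36)
w(-52)*Q = (-448 + (-52)² - 18*(-52))*36 = (-448 + 2704 + 936)*36 = 3192*36 = 114912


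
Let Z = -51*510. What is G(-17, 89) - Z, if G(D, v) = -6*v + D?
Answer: 25459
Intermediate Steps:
G(D, v) = D - 6*v
Z = -26010
G(-17, 89) - Z = (-17 - 6*89) - 1*(-26010) = (-17 - 534) + 26010 = -551 + 26010 = 25459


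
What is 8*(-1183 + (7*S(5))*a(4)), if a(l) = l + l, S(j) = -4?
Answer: -11256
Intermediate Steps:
a(l) = 2*l
8*(-1183 + (7*S(5))*a(4)) = 8*(-1183 + (7*(-4))*(2*4)) = 8*(-1183 - 28*8) = 8*(-1183 - 224) = 8*(-1407) = -11256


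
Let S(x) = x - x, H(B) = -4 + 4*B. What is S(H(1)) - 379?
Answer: -379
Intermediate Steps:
S(x) = 0
S(H(1)) - 379 = 0 - 379 = -379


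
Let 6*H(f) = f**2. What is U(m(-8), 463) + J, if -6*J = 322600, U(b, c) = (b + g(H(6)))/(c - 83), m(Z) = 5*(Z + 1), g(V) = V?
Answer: -61294087/1140 ≈ -53767.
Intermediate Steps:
H(f) = f**2/6
m(Z) = 5 + 5*Z (m(Z) = 5*(1 + Z) = 5 + 5*Z)
U(b, c) = (6 + b)/(-83 + c) (U(b, c) = (b + (1/6)*6**2)/(c - 83) = (b + (1/6)*36)/(-83 + c) = (b + 6)/(-83 + c) = (6 + b)/(-83 + c))
J = -161300/3 (J = -1/6*322600 = -161300/3 ≈ -53767.)
U(m(-8), 463) + J = (6 + (5 + 5*(-8)))/(-83 + 463) - 161300/3 = (6 + (5 - 40))/380 - 161300/3 = (6 - 35)/380 - 161300/3 = (1/380)*(-29) - 161300/3 = -29/380 - 161300/3 = -61294087/1140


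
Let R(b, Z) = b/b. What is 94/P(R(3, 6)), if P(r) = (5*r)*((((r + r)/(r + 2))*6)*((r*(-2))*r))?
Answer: -47/20 ≈ -2.3500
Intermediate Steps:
R(b, Z) = 1
P(r) = -120*r⁴/(2 + r) (P(r) = (5*r)*((((2*r)/(2 + r))*6)*((-2*r)*r)) = (5*r)*(((2*r/(2 + r))*6)*(-2*r²)) = (5*r)*((12*r/(2 + r))*(-2*r²)) = (5*r)*(-24*r³/(2 + r)) = -120*r⁴/(2 + r))
94/P(R(3, 6)) = 94/((-120*1⁴/(2 + 1))) = 94/((-120*1/3)) = 94/((-120*1*⅓)) = 94/(-40) = 94*(-1/40) = -47/20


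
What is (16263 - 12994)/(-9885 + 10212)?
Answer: 3269/327 ≈ 9.9969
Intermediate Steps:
(16263 - 12994)/(-9885 + 10212) = 3269/327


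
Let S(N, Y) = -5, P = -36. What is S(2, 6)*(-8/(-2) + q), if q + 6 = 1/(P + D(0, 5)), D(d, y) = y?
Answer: 315/31 ≈ 10.161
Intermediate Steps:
q = -187/31 (q = -6 + 1/(-36 + 5) = -6 + 1/(-31) = -6 - 1/31 = -187/31 ≈ -6.0323)
S(2, 6)*(-8/(-2) + q) = -5*(-8/(-2) - 187/31) = -5*(-8*(-1/2) - 187/31) = -5*(4 - 187/31) = -5*(-63/31) = 315/31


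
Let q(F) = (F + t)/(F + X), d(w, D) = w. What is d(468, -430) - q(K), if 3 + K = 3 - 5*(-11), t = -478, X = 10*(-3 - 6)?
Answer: 15957/35 ≈ 455.91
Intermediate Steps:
X = -90 (X = 10*(-9) = -90)
K = 55 (K = -3 + (3 - 5*(-11)) = -3 + (3 + 55) = -3 + 58 = 55)
q(F) = (-478 + F)/(-90 + F) (q(F) = (F - 478)/(F - 90) = (-478 + F)/(-90 + F))
d(468, -430) - q(K) = 468 - (-478 + 55)/(-90 + 55) = 468 - (-423)/(-35) = 468 - (-1)*(-423)/35 = 468 - 1*423/35 = 468 - 423/35 = 15957/35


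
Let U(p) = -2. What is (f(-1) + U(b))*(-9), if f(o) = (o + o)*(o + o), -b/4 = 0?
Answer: -18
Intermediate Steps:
b = 0 (b = -4*0 = 0)
f(o) = 4*o**2 (f(o) = (2*o)*(2*o) = 4*o**2)
(f(-1) + U(b))*(-9) = (4*(-1)**2 - 2)*(-9) = (4*1 - 2)*(-9) = (4 - 2)*(-9) = 2*(-9) = -18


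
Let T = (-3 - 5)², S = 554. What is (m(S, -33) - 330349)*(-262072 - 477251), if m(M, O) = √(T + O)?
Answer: 244234613727 - 739323*√31 ≈ 2.4423e+11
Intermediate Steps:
T = 64 (T = (-8)² = 64)
m(M, O) = √(64 + O)
(m(S, -33) - 330349)*(-262072 - 477251) = (√(64 - 33) - 330349)*(-262072 - 477251) = (√31 - 330349)*(-739323) = (-330349 + √31)*(-739323) = 244234613727 - 739323*√31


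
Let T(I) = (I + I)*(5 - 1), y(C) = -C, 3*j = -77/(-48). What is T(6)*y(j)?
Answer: -77/3 ≈ -25.667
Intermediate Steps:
j = 77/144 (j = (-77/(-48))/3 = (-77*(-1/48))/3 = (1/3)*(77/48) = 77/144 ≈ 0.53472)
T(I) = 8*I (T(I) = (2*I)*4 = 8*I)
T(6)*y(j) = (8*6)*(-1*77/144) = 48*(-77/144) = -77/3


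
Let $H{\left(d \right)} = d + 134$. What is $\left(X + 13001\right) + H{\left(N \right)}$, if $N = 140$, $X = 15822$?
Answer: $29097$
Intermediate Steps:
$H{\left(d \right)} = 134 + d$
$\left(X + 13001\right) + H{\left(N \right)} = \left(15822 + 13001\right) + \left(134 + 140\right) = 28823 + 274 = 29097$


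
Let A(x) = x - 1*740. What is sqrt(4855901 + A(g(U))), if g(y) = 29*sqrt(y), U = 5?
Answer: sqrt(4855161 + 29*sqrt(5)) ≈ 2203.5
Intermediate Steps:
A(x) = -740 + x (A(x) = x - 740 = -740 + x)
sqrt(4855901 + A(g(U))) = sqrt(4855901 + (-740 + 29*sqrt(5))) = sqrt(4855161 + 29*sqrt(5))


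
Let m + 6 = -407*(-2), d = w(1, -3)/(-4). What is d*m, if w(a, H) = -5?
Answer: 1010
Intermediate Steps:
d = 5/4 (d = -5/(-4) = -5*(-¼) = 5/4 ≈ 1.2500)
m = 808 (m = -6 - 407*(-2) = -6 + 814 = 808)
d*m = (5/4)*808 = 1010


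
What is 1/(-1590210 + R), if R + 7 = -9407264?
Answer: -1/10997481 ≈ -9.0930e-8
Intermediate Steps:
R = -9407271 (R = -7 - 9407264 = -9407271)
1/(-1590210 + R) = 1/(-1590210 - 9407271) = 1/(-10997481) = -1/10997481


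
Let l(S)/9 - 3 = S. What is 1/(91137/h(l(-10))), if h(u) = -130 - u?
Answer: -67/91137 ≈ -0.00073516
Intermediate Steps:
l(S) = 27 + 9*S
1/(91137/h(l(-10))) = 1/(91137/(-130 - (27 + 9*(-10)))) = 1/(91137/(-130 - (27 - 90))) = 1/(91137/(-130 - 1*(-63))) = 1/(91137/(-130 + 63)) = 1/(91137/(-67)) = 1/(91137*(-1/67)) = 1/(-91137/67) = -67/91137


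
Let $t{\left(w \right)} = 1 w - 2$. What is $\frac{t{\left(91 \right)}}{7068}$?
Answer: $\frac{89}{7068} \approx 0.012592$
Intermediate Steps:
$t{\left(w \right)} = -2 + w$ ($t{\left(w \right)} = w - 2 = -2 + w$)
$\frac{t{\left(91 \right)}}{7068} = \frac{-2 + 91}{7068} = 89 \cdot \frac{1}{7068} = \frac{89}{7068}$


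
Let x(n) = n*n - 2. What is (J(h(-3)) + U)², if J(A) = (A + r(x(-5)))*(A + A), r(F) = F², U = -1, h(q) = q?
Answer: 9966649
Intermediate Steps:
x(n) = -2 + n² (x(n) = n² - 2 = -2 + n²)
J(A) = 2*A*(529 + A) (J(A) = (A + (-2 + (-5)²)²)*(A + A) = (A + (-2 + 25)²)*(2*A) = (A + 23²)*(2*A) = (A + 529)*(2*A) = (529 + A)*(2*A) = 2*A*(529 + A))
(J(h(-3)) + U)² = (2*(-3)*(529 - 3) - 1)² = (2*(-3)*526 - 1)² = (-3156 - 1)² = (-3157)² = 9966649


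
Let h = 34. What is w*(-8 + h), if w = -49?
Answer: -1274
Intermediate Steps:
w*(-8 + h) = -49*(-8 + 34) = -49*26 = -1274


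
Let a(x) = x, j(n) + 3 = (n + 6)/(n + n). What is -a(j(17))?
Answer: 79/34 ≈ 2.3235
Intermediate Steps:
j(n) = -3 + (6 + n)/(2*n) (j(n) = -3 + (n + 6)/(n + n) = -3 + (6 + n)/((2*n)) = -3 + (6 + n)*(1/(2*n)) = -3 + (6 + n)/(2*n))
-a(j(17)) = -(-5/2 + 3/17) = -1*(-79/34) = 79/34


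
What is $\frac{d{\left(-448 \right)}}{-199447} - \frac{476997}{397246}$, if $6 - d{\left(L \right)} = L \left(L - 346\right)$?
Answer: $\frac{46167165017}{79229522962} \approx 0.5827$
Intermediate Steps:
$d{\left(L \right)} = 6 - L \left(-346 + L\right)$ ($d{\left(L \right)} = 6 - L \left(L - 346\right) = 6 - L \left(-346 + L\right)$)
$\frac{d{\left(-448 \right)}}{-199447} - \frac{476997}{397246} = \frac{6 - \left(-448\right)^{2} + 346 \left(-448\right)}{-199447} - \frac{476997}{397246} = \left(6 - 200704 - 155008\right) \left(- \frac{1}{199447}\right) - \frac{476997}{397246} = \left(-355706\right) \left(- \frac{1}{199447}\right) - \frac{476997}{397246} = \frac{355706}{199447} - \frac{476997}{397246} = \frac{46167165017}{79229522962}$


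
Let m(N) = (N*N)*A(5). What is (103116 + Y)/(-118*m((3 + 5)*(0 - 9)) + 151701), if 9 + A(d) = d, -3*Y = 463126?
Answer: -153778/7795647 ≈ -0.019726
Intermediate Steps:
Y = -463126/3 (Y = -⅓*463126 = -463126/3 ≈ -1.5438e+5)
A(d) = -9 + d
m(N) = -4*N² (m(N) = (N*N)*(-9 + 5) = N²*(-4) = -4*N²)
(103116 + Y)/(-118*m((3 + 5)*(0 - 9)) + 151701) = (103116 - 463126/3)/(-(-472)*((3 + 5)*(0 - 9))² + 151701) = -153778/(3*(-(-472)*(8*(-9))² + 151701)) = -153778/(3*(-(-472)*(-72)² + 151701)) = -153778/(3*(-(-472)*5184 + 151701)) = -153778/(3*(-118*(-20736) + 151701)) = -153778/(3*(2446848 + 151701)) = -153778/3/2598549 = -153778/3*1/2598549 = -153778/7795647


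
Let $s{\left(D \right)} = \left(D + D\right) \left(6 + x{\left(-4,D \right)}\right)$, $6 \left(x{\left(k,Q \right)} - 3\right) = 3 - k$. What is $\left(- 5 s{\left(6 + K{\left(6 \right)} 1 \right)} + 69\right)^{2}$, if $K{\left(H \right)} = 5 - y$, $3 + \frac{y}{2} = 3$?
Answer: $\frac{9909904}{9} \approx 1.1011 \cdot 10^{6}$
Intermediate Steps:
$y = 0$ ($y = -6 + 2 \cdot 3 = -6 + 6 = 0$)
$x{\left(k,Q \right)} = \frac{7}{2} - \frac{k}{6}$ ($x{\left(k,Q \right)} = 3 + \frac{3 - k}{6} = 3 - \left(- \frac{1}{2} + \frac{k}{6}\right) = \frac{7}{2} - \frac{k}{6}$)
$K{\left(H \right)} = 5$ ($K{\left(H \right)} = 5 - 0 = 5 + 0 = 5$)
$s{\left(D \right)} = \frac{61 D}{3}$ ($s{\left(D \right)} = \left(D + D\right) \left(6 + \left(\frac{7}{2} - - \frac{2}{3}\right)\right) = 2 D \left(6 + \left(\frac{7}{2} + \frac{2}{3}\right)\right) = 2 D \left(6 + \frac{25}{6}\right) = 2 D \frac{61}{6} = \frac{61 D}{3}$)
$\left(- 5 s{\left(6 + K{\left(6 \right)} 1 \right)} + 69\right)^{2} = \left(- 5 \frac{61 \left(6 + 5 \cdot 1\right)}{3} + 69\right)^{2} = \left(- 5 \frac{61 \left(6 + 5\right)}{3} + 69\right)^{2} = \left(- 5 \cdot \frac{61}{3} \cdot 11 + 69\right)^{2} = \left(\left(-5\right) \frac{671}{3} + 69\right)^{2} = \left(- \frac{3355}{3} + 69\right)^{2} = \left(- \frac{3148}{3}\right)^{2} = \frac{9909904}{9}$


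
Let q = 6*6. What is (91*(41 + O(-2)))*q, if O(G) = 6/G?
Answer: 124488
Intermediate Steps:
q = 36
(91*(41 + O(-2)))*q = (91*(41 + 6/(-2)))*36 = (91*(41 + 6*(-1/2)))*36 = (91*(41 - 3))*36 = (91*38)*36 = 3458*36 = 124488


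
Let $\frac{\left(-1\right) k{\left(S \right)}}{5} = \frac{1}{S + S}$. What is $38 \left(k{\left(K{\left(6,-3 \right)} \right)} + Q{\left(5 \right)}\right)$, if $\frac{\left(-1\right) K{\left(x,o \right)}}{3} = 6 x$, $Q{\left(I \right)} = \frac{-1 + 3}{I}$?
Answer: $\frac{8683}{540} \approx 16.08$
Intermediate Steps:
$Q{\left(I \right)} = \frac{2}{I}$
$K{\left(x,o \right)} = - 18 x$ ($K{\left(x,o \right)} = - 3 \cdot 6 x = - 18 x$)
$k{\left(S \right)} = - \frac{5}{2 S}$ ($k{\left(S \right)} = - \frac{5}{S + S} = - \frac{5}{2 S}$)
$38 \left(k{\left(K{\left(6,-3 \right)} \right)} + Q{\left(5 \right)}\right) = 38 \left(- \frac{5}{2 \left(\left(-18\right) 6\right)} + \frac{2}{5}\right) = 38 \left(- \frac{5}{2 \left(-108\right)} + 2 \cdot \frac{1}{5}\right) = 38 \left(\left(- \frac{5}{2}\right) \left(- \frac{1}{108}\right) + \frac{2}{5}\right) = 38 \left(\frac{5}{216} + \frac{2}{5}\right) = 38 \cdot \frac{457}{1080} = \frac{8683}{540}$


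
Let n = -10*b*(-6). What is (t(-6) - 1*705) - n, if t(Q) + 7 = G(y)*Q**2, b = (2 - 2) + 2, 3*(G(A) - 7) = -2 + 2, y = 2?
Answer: -580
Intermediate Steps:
G(A) = 7 (G(A) = 7 + (-2 + 2)/3 = 7 + (1/3)*0 = 7 + 0 = 7)
b = 2 (b = 0 + 2 = 2)
t(Q) = -7 + 7*Q**2
n = 120 (n = -10*2*(-6) = -20*(-6) = 120)
(t(-6) - 1*705) - n = ((-7 + 7*(-6)**2) - 1*705) - 1*120 = ((-7 + 7*36) - 705) - 120 = ((-7 + 252) - 705) - 120 = (245 - 705) - 120 = -460 - 120 = -580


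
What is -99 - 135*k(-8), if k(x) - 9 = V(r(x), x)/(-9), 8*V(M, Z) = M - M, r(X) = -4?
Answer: -1314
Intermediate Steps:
V(M, Z) = 0 (V(M, Z) = (M - M)/8 = (1/8)*0 = 0)
k(x) = 9 (k(x) = 9 + 0/(-9) = 9 + 0*(-1/9) = 9 + 0 = 9)
-99 - 135*k(-8) = -99 - 135*9 = -99 - 1215 = -1314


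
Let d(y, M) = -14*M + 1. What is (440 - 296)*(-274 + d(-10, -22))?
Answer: 5040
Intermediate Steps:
d(y, M) = 1 - 14*M
(440 - 296)*(-274 + d(-10, -22)) = (440 - 296)*(-274 + (1 - 14*(-22))) = 144*(-274 + (1 + 308)) = 144*(-274 + 309) = 144*35 = 5040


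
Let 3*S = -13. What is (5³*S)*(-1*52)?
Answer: 84500/3 ≈ 28167.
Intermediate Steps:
S = -13/3 (S = (⅓)*(-13) = -13/3 ≈ -4.3333)
(5³*S)*(-1*52) = (5³*(-13/3))*(-1*52) = (125*(-13/3))*(-52) = -1625/3*(-52) = 84500/3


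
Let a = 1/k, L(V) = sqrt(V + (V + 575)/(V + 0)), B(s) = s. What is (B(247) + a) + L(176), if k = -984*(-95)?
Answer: 23089561/93480 + sqrt(348997)/44 ≈ 260.43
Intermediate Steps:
L(V) = sqrt(V + (575 + V)/V)
k = 93480
a = 1/93480 ≈ 1.0697e-5
(B(247) + a) + L(176) = (247 + 1/93480) + sqrt(1 + 176 + 575/176) = 23089561/93480 + sqrt(1 + 176 + 575*(1/176)) = 23089561/93480 + sqrt(1 + 176 + 575/176) = 23089561/93480 + sqrt(31727/176) = 23089561/93480 + sqrt(348997)/44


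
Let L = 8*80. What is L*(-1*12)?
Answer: -7680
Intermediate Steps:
L = 640
L*(-1*12) = 640*(-1*12) = 640*(-12) = -7680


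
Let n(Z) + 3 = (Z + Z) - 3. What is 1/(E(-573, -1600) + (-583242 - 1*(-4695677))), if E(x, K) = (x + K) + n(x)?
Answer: 1/4109110 ≈ 2.4336e-7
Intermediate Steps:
n(Z) = -6 + 2*Z (n(Z) = -3 + ((Z + Z) - 3) = -3 + (2*Z - 3) = -3 + (-3 + 2*Z) = -6 + 2*Z)
E(x, K) = -6 + K + 3*x (E(x, K) = (x + K) + (-6 + 2*x) = (K + x) + (-6 + 2*x) = -6 + K + 3*x)
1/(E(-573, -1600) + (-583242 - 1*(-4695677))) = 1/((-6 - 1600 + 3*(-573)) + (-583242 - 1*(-4695677))) = 1/((-6 - 1600 - 1719) + (-583242 + 4695677)) = 1/(-3325 + 4112435) = 1/4109110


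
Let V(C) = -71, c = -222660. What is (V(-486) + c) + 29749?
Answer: -192982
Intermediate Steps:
(V(-486) + c) + 29749 = (-71 - 222660) + 29749 = -222731 + 29749 = -192982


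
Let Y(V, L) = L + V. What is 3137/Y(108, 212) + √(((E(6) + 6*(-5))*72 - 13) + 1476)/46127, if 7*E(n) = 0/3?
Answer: 3137/320 + I*√697/46127 ≈ 9.8031 + 0.00057235*I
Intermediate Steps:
E(n) = 0 (E(n) = (0/3)/7 = (0*(⅓))/7 = (⅐)*0 = 0)
3137/Y(108, 212) + √(((E(6) + 6*(-5))*72 - 13) + 1476)/46127 = 3137/(212 + 108) + √(((0 + 6*(-5))*72 - 13) + 1476)/46127 = 3137/320 + √(((0 - 30)*72 - 13) + 1476)*(1/46127) = 3137*(1/320) + √((-30*72 - 13) + 1476)*(1/46127) = 3137/320 + √((-2160 - 13) + 1476)*(1/46127) = 3137/320 + √(-2173 + 1476)*(1/46127) = 3137/320 + √(-697)*(1/46127) = 3137/320 + (I*√697)*(1/46127) = 3137/320 + I*√697/46127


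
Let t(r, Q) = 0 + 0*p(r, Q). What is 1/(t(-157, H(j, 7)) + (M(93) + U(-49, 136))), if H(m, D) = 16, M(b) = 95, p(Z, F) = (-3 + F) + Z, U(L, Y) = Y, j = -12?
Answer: 1/231 ≈ 0.0043290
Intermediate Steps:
p(Z, F) = -3 + F + Z
t(r, Q) = 0 (t(r, Q) = 0 + 0*(-3 + Q + r) = 0 + 0 = 0)
1/(t(-157, H(j, 7)) + (M(93) + U(-49, 136))) = 1/(0 + (95 + 136)) = 1/(0 + 231) = 1/231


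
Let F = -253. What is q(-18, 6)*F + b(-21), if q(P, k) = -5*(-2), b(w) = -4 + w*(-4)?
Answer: -2450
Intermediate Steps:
b(w) = -4 - 4*w
q(P, k) = 10
q(-18, 6)*F + b(-21) = 10*(-253) + (-4 - 4*(-21)) = -2530 + (-4 + 84) = -2530 + 80 = -2450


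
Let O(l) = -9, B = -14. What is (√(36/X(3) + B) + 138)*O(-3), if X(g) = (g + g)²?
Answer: -1242 - 9*I*√13 ≈ -1242.0 - 32.45*I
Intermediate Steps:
X(g) = 4*g² (X(g) = (2*g)² = 4*g²)
(√(36/X(3) + B) + 138)*O(-3) = (√(36/((4*3²)) - 14) + 138)*(-9) = (√(36/((4*9)) - 14) + 138)*(-9) = (√(36/36 - 14) + 138)*(-9) = (√(36*(1/36) - 14) + 138)*(-9) = (√(1 - 14) + 138)*(-9) = (√(-13) + 138)*(-9) = (I*√13 + 138)*(-9) = (138 + I*√13)*(-9) = -1242 - 9*I*√13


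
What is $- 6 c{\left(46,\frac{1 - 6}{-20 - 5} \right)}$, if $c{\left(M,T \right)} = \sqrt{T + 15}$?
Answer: $- \frac{12 \sqrt{95}}{5} \approx -23.392$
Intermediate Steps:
$c{\left(M,T \right)} = \sqrt{15 + T}$
$- 6 c{\left(46,\frac{1 - 6}{-20 - 5} \right)} = - 6 \sqrt{15 + \frac{1 - 6}{-20 - 5}} = - 6 \sqrt{15 - \frac{5}{-25}} = - 6 \sqrt{15 - - \frac{1}{5}} = - 6 \sqrt{15 + \frac{1}{5}} = - 6 \sqrt{\frac{76}{5}} = - 6 \frac{2 \sqrt{95}}{5} = - \frac{12 \sqrt{95}}{5}$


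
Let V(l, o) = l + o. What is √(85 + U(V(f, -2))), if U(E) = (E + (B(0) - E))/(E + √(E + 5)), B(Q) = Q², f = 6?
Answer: √85 ≈ 9.2195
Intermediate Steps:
U(E) = 0 (U(E) = (E + (0² - E))/(E + √(E + 5)) = (E + (0 - E))/(E + √(5 + E)) = (E - E)/(E + √(5 + E)) = 0/(E + √(5 + E)) = 0)
√(85 + U(V(f, -2))) = √(85 + 0) = √85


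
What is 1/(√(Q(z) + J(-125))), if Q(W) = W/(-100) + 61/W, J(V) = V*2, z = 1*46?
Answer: -5*I*√823699/71626 ≈ -0.063355*I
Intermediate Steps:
z = 46
J(V) = 2*V
Q(W) = 61/W - W/100 (Q(W) = W*(-1/100) + 61/W = -W/100 + 61/W = 61/W - W/100)
1/(√(Q(z) + J(-125))) = 1/(√((61/46 - 1/100*46) + 2*(-125))) = 1/(√((61*(1/46) - 23/50) - 250)) = 1/(√((61/46 - 23/50) - 250)) = 1/(√(498/575 - 250)) = 1/(√(-143252/575)) = 1/(2*I*√823699/115) = -5*I*√823699/71626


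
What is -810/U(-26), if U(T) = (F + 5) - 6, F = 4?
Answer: -270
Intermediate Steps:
U(T) = 3 (U(T) = (4 + 5) - 6 = 9 - 6 = 3)
-810/U(-26) = -810/3 = -810*⅓ = -270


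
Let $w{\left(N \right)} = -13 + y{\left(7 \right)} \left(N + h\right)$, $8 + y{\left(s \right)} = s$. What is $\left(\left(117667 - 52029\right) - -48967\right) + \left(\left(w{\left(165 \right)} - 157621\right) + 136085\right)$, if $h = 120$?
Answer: $92771$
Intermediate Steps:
$y{\left(s \right)} = -8 + s$
$w{\left(N \right)} = -133 - N$ ($w{\left(N \right)} = -13 + \left(-8 + 7\right) \left(N + 120\right) = -13 - \left(120 + N\right) = -133 - N$)
$\left(\left(117667 - 52029\right) - -48967\right) + \left(\left(w{\left(165 \right)} - 157621\right) + 136085\right) = \left(\left(117667 - 52029\right) - -48967\right) + \left(\left(\left(-133 - 165\right) - 157621\right) + 136085\right) = \left(\left(117667 - 52029\right) + 48967\right) + \left(\left(\left(-133 - 165\right) - 157621\right) + 136085\right) = \left(65638 + 48967\right) + \left(\left(-298 - 157621\right) + 136085\right) = 114605 + \left(-157919 + 136085\right) = 114605 - 21834 = 92771$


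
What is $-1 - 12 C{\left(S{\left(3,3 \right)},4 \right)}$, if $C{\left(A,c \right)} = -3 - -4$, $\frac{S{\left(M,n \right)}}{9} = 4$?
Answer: $-13$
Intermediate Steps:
$S{\left(M,n \right)} = 36$ ($S{\left(M,n \right)} = 9 \cdot 4 = 36$)
$C{\left(A,c \right)} = 1$ ($C{\left(A,c \right)} = -3 + 4 = 1$)
$-1 - 12 C{\left(S{\left(3,3 \right)},4 \right)} = -1 - 12 = -13$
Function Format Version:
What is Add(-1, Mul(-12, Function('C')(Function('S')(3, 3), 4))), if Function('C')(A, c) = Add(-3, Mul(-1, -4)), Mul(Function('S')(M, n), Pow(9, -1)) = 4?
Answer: -13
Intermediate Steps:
Function('S')(M, n) = 36 (Function('S')(M, n) = Mul(9, 4) = 36)
Function('C')(A, c) = 1 (Function('C')(A, c) = Add(-3, 4) = 1)
Add(-1, Mul(-12, Function('C')(Function('S')(3, 3), 4))) = Add(-1, Mul(-12, 1)) = Add(-1, -12) = -13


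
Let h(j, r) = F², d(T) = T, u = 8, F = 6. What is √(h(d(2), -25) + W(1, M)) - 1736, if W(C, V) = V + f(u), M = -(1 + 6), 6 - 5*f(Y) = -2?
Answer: -1736 + 3*√85/5 ≈ -1730.5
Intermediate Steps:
f(Y) = 8/5 (f(Y) = 6/5 - ⅕*(-2) = 6/5 + ⅖ = 8/5)
h(j, r) = 36 (h(j, r) = 6² = 36)
M = -7 (M = -1*7 = -7)
W(C, V) = 8/5 + V (W(C, V) = V + 8/5 = 8/5 + V)
√(h(d(2), -25) + W(1, M)) - 1736 = √(36 + (8/5 - 7)) - 1736 = √(36 - 27/5) - 1736 = √(153/5) - 1736 = 3*√85/5 - 1736 = -1736 + 3*√85/5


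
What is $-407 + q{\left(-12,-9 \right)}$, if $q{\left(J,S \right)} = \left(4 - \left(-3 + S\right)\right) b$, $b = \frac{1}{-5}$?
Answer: $- \frac{2051}{5} \approx -410.2$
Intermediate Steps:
$b = - \frac{1}{5} \approx -0.2$
$q{\left(J,S \right)} = - \frac{7}{5} + \frac{S}{5}$ ($q{\left(J,S \right)} = \left(4 - \left(-3 + S\right)\right) \left(- \frac{1}{5}\right) = \left(7 - S\right) \left(- \frac{1}{5}\right) = - \frac{7}{5} + \frac{S}{5}$)
$-407 + q{\left(-12,-9 \right)} = -407 + \left(- \frac{7}{5} + \frac{1}{5} \left(-9\right)\right) = -407 - \frac{16}{5} = - \frac{2051}{5}$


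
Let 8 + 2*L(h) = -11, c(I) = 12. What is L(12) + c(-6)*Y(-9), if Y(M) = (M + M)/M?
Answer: 29/2 ≈ 14.500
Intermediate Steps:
L(h) = -19/2 (L(h) = -4 + (1/2)*(-11) = -4 - 11/2 = -19/2)
Y(M) = 2 (Y(M) = (2*M)/M = 2)
L(12) + c(-6)*Y(-9) = -19/2 + 12*2 = -19/2 + 24 = 29/2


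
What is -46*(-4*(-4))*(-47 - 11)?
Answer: 42688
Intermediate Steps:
-46*(-4*(-4))*(-47 - 11) = -736*(-58) = -46*(-928) = 42688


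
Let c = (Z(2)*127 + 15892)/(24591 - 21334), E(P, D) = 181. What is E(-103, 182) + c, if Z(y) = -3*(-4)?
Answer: 606933/3257 ≈ 186.35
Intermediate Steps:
Z(y) = 12
c = 17416/3257 (c = (12*127 + 15892)/(24591 - 21334) = (1524 + 15892)/3257 = 17416*(1/3257) = 17416/3257 ≈ 5.3473)
E(-103, 182) + c = 181 + 17416/3257 = 606933/3257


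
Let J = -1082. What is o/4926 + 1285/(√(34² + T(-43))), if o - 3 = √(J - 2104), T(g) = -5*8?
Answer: 1/1642 + 1285*√31/186 + I*√354/1642 ≈ 38.466 + 0.011459*I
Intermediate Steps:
T(g) = -40
o = 3 + 3*I*√354 (o = 3 + √(-1082 - 2104) = 3 + √(-3186) = 3 + 3*I*√354 ≈ 3.0 + 56.445*I)
o/4926 + 1285/(√(34² + T(-43))) = (3 + 3*I*√354)/4926 + 1285/(√(34² - 40)) = (3 + 3*I*√354)*(1/4926) + 1285/(√(1156 - 40)) = (1/1642 + I*√354/1642) + 1285/(√1116) = (1/1642 + I*√354/1642) + 1285/((6*√31)) = (1/1642 + I*√354/1642) + 1285*(√31/186) = (1/1642 + I*√354/1642) + 1285*√31/186 = 1/1642 + 1285*√31/186 + I*√354/1642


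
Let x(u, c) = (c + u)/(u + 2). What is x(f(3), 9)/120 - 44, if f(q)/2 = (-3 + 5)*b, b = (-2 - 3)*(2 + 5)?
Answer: -728509/16560 ≈ -43.992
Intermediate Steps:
b = -35 (b = -5*7 = -35)
f(q) = -140 (f(q) = 2*((-3 + 5)*(-35)) = 2*(2*(-35)) = 2*(-70) = -140)
x(u, c) = (c + u)/(2 + u)
x(f(3), 9)/120 - 44 = ((9 - 140)/(2 - 140))/120 - 44 = (-131/(-138))*(1/120) - 44 = -1/138*(-131)*(1/120) - 44 = (131/138)*(1/120) - 44 = 131/16560 - 44 = -728509/16560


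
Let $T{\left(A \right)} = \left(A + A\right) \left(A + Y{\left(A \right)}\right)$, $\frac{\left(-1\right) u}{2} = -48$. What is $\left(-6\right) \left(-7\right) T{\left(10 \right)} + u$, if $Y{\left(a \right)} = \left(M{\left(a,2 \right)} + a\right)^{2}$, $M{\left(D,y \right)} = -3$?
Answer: $49656$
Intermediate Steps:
$u = 96$ ($u = \left(-2\right) \left(-48\right) = 96$)
$Y{\left(a \right)} = \left(-3 + a\right)^{2}$
$T{\left(A \right)} = 2 A \left(A + \left(-3 + A\right)^{2}\right)$ ($T{\left(A \right)} = \left(A + A\right) \left(A + \left(-3 + A\right)^{2}\right) = 2 A \left(A + \left(-3 + A\right)^{2}\right)$)
$\left(-6\right) \left(-7\right) T{\left(10 \right)} + u = \left(-6\right) \left(-7\right) 2 \cdot 10 \left(10 + \left(-3 + 10\right)^{2}\right) + 96 = 42 \cdot 2 \cdot 10 \left(10 + 7^{2}\right) + 96 = 42 \cdot 2 \cdot 10 \left(10 + 49\right) + 96 = 42 \cdot 2 \cdot 10 \cdot 59 + 96 = 42 \cdot 1180 + 96 = 49560 + 96 = 49656$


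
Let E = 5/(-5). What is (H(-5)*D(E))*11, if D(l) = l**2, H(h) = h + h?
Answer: -110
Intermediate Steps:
E = -1 (E = 5*(-1/5) = -1)
H(h) = 2*h
(H(-5)*D(E))*11 = ((2*(-5))*(-1)**2)*11 = -10*1*11 = -10*11 = -110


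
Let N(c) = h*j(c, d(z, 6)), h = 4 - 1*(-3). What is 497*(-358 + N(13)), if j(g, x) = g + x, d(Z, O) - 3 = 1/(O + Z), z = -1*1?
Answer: -607831/5 ≈ -1.2157e+5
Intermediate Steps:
z = -1
d(Z, O) = 3 + 1/(O + Z)
h = 7 (h = 4 + 3 = 7)
N(c) = 112/5 + 7*c (N(c) = 7*(c + (1 + 3*6 + 3*(-1))/(6 - 1)) = 7*(c + (1 + 18 - 3)/5) = 7*(c + (1/5)*16) = 7*(c + 16/5) = 7*(16/5 + c) = 112/5 + 7*c)
497*(-358 + N(13)) = 497*(-358 + (112/5 + 7*13)) = 497*(-358 + (112/5 + 91)) = 497*(-358 + 567/5) = 497*(-1223/5) = -607831/5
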